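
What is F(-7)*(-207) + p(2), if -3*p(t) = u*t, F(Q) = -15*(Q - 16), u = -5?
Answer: -214235/3 ≈ -71412.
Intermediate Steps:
F(Q) = 240 - 15*Q (F(Q) = -15*(-16 + Q) = 240 - 15*Q)
p(t) = 5*t/3 (p(t) = -(-5)*t/3 = 5*t/3)
F(-7)*(-207) + p(2) = (240 - 15*(-7))*(-207) + (5/3)*2 = (240 + 105)*(-207) + 10/3 = 345*(-207) + 10/3 = -71415 + 10/3 = -214235/3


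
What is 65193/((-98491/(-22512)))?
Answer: 1467624816/98491 ≈ 14901.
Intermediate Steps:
65193/((-98491/(-22512))) = 65193/((-98491*(-1/22512))) = 65193/(98491/22512) = 65193*(22512/98491) = 1467624816/98491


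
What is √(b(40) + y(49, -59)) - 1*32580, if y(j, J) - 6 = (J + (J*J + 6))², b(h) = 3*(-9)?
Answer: -32580 + √11751163 ≈ -29152.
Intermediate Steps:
b(h) = -27
y(j, J) = 6 + (6 + J + J²)² (y(j, J) = 6 + (J + (J*J + 6))² = 6 + (J + (J² + 6))² = 6 + (J + (6 + J²))² = 6 + (6 + J + J²)²)
√(b(40) + y(49, -59)) - 1*32580 = √(-27 + (6 + (6 - 59 + (-59)²)²)) - 1*32580 = √(-27 + (6 + (6 - 59 + 3481)²)) - 32580 = √(-27 + (6 + 3428²)) - 32580 = √(-27 + (6 + 11751184)) - 32580 = √(-27 + 11751190) - 32580 = √11751163 - 32580 = -32580 + √11751163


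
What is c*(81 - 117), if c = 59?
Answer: -2124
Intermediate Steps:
c*(81 - 117) = 59*(81 - 117) = 59*(-36) = -2124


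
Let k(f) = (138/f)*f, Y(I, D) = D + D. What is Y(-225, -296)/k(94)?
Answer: -296/69 ≈ -4.2899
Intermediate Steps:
Y(I, D) = 2*D
k(f) = 138
Y(-225, -296)/k(94) = (2*(-296))/138 = -592*1/138 = -296/69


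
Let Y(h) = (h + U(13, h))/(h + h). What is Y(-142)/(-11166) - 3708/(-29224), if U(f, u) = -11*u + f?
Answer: 1475059993/11584189032 ≈ 0.12733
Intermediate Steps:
U(f, u) = f - 11*u
Y(h) = (13 - 10*h)/(2*h) (Y(h) = (h + (13 - 11*h))/(h + h) = (13 - 10*h)/((2*h)) = (13 - 10*h)*(1/(2*h)) = (13 - 10*h)/(2*h))
Y(-142)/(-11166) - 3708/(-29224) = (-5 + (13/2)/(-142))/(-11166) - 3708/(-29224) = (-5 + (13/2)*(-1/142))*(-1/11166) - 3708*(-1/29224) = (-5 - 13/284)*(-1/11166) + 927/7306 = -1433/284*(-1/11166) + 927/7306 = 1433/3171144 + 927/7306 = 1475059993/11584189032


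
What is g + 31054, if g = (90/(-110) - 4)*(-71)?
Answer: 345357/11 ≈ 31396.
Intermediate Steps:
g = 3763/11 (g = (90*(-1/110) - 4)*(-71) = (-9/11 - 4)*(-71) = -53/11*(-71) = 3763/11 ≈ 342.09)
g + 31054 = 3763/11 + 31054 = 345357/11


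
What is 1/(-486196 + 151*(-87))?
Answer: -1/499333 ≈ -2.0027e-6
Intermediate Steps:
1/(-486196 + 151*(-87)) = 1/(-486196 - 13137) = 1/(-499333) = -1/499333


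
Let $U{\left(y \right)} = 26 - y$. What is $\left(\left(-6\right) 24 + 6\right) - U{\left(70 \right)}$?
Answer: $-94$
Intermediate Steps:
$\left(\left(-6\right) 24 + 6\right) - U{\left(70 \right)} = \left(\left(-6\right) 24 + 6\right) - \left(26 - 70\right) = \left(-144 + 6\right) - \left(26 - 70\right) = -138 - -44 = -138 + 44 = -94$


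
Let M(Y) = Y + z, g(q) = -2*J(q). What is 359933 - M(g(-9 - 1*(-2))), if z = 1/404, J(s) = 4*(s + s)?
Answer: 145367683/404 ≈ 3.5982e+5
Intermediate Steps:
J(s) = 8*s (J(s) = 4*(2*s) = 8*s)
z = 1/404 ≈ 0.0024752
g(q) = -16*q
M(Y) = 1/404 + Y (M(Y) = Y + 1/404 = 1/404 + Y)
359933 - M(g(-9 - 1*(-2))) = 359933 - (1/404 - 16*(-9 - 1*(-2))) = 359933 - (1/404 - 16*(-9 + 2)) = 359933 - (1/404 - 16*(-7)) = 359933 - (1/404 + 112) = 359933 - 1*45249/404 = 359933 - 45249/404 = 145367683/404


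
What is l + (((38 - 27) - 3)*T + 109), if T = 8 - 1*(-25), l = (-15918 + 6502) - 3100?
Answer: -12143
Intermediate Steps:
l = -12516 (l = -9416 - 3100 = -12516)
T = 33 (T = 8 + 25 = 33)
l + (((38 - 27) - 3)*T + 109) = -12516 + (((38 - 27) - 3)*33 + 109) = -12516 + ((11 - 3)*33 + 109) = -12516 + (8*33 + 109) = -12516 + (264 + 109) = -12516 + 373 = -12143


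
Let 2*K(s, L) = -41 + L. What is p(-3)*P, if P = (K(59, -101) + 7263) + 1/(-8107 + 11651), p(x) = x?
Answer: -76465347/3544 ≈ -21576.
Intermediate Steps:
K(s, L) = -41/2 + L/2 (K(s, L) = (-41 + L)/2 = -41/2 + L/2)
P = 25488449/3544 (P = ((-41/2 + (1/2)*(-101)) + 7263) + 1/(-8107 + 11651) = ((-41/2 - 101/2) + 7263) + 1/3544 = (-71 + 7263) + 1/3544 = 7192 + 1/3544 = 25488449/3544 ≈ 7192.0)
p(-3)*P = -3*25488449/3544 = -76465347/3544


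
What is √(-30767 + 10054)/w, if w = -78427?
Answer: -I*√20713/78427 ≈ -0.0018351*I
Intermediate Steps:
√(-30767 + 10054)/w = √(-30767 + 10054)/(-78427) = √(-20713)*(-1/78427) = (I*√20713)*(-1/78427) = -I*√20713/78427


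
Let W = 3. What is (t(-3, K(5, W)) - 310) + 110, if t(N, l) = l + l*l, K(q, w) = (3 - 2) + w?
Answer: -180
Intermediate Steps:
K(q, w) = 1 + w
t(N, l) = l + l²
(t(-3, K(5, W)) - 310) + 110 = ((1 + 3)*(1 + (1 + 3)) - 310) + 110 = (4*(1 + 4) - 310) + 110 = (4*5 - 310) + 110 = (20 - 310) + 110 = -290 + 110 = -180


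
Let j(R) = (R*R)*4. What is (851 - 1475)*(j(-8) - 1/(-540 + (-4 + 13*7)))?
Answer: -24121552/151 ≈ -1.5975e+5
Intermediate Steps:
j(R) = 4*R² (j(R) = R²*4 = 4*R²)
(851 - 1475)*(j(-8) - 1/(-540 + (-4 + 13*7))) = (851 - 1475)*(4*(-8)² - 1/(-540 + (-4 + 13*7))) = -624*(4*64 - 1/(-540 + (-4 + 91))) = -624*(256 - 1/(-540 + 87)) = -624*(256 - 1/(-453)) = -624*(256 - 1*(-1/453)) = -624*(256 + 1/453) = -624*115969/453 = -24121552/151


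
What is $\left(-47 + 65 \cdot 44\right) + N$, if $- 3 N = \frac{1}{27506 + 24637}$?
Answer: $\frac{440034776}{156429} \approx 2813.0$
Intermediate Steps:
$N = - \frac{1}{156429}$ ($N = - \frac{1}{3 \left(27506 + 24637\right)} = - \frac{1}{3 \cdot 52143} = \left(- \frac{1}{3}\right) \frac{1}{52143} = - \frac{1}{156429} \approx -6.3927 \cdot 10^{-6}$)
$\left(-47 + 65 \cdot 44\right) + N = \left(-47 + 65 \cdot 44\right) - \frac{1}{156429} = \left(-47 + 2860\right) - \frac{1}{156429} = 2813 - \frac{1}{156429} = \frac{440034776}{156429}$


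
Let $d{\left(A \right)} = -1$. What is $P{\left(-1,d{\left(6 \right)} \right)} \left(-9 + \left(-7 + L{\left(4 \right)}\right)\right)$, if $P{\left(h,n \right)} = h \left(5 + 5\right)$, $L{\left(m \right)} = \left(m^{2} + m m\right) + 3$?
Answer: $-190$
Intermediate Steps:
$L{\left(m \right)} = 3 + 2 m^{2}$ ($L{\left(m \right)} = \left(m^{2} + m^{2}\right) + 3 = 2 m^{2} + 3 = 3 + 2 m^{2}$)
$P{\left(h,n \right)} = 10 h$ ($P{\left(h,n \right)} = h 10 = 10 h$)
$P{\left(-1,d{\left(6 \right)} \right)} \left(-9 + \left(-7 + L{\left(4 \right)}\right)\right) = 10 \left(-1\right) \left(-9 + \left(-7 + \left(3 + 2 \cdot 4^{2}\right)\right)\right) = - 10 \left(-9 + \left(-7 + \left(3 + 2 \cdot 16\right)\right)\right) = - 10 \left(-9 + \left(-7 + \left(3 + 32\right)\right)\right) = - 10 \left(-9 + \left(-7 + 35\right)\right) = - 10 \left(-9 + 28\right) = \left(-10\right) 19 = -190$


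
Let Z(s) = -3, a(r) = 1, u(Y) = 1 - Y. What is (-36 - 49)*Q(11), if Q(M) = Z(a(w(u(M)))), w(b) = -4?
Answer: 255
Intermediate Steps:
Q(M) = -3
(-36 - 49)*Q(11) = (-36 - 49)*(-3) = -85*(-3) = 255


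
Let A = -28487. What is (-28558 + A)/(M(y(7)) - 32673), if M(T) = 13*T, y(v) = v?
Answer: 57045/32582 ≈ 1.7508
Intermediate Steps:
(-28558 + A)/(M(y(7)) - 32673) = (-28558 - 28487)/(13*7 - 32673) = -57045/(91 - 32673) = -57045/(-32582) = -57045*(-1/32582) = 57045/32582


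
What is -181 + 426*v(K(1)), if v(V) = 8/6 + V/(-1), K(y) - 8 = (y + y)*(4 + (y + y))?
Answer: -8133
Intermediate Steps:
K(y) = 8 + 2*y*(4 + 2*y) (K(y) = 8 + (y + y)*(4 + (y + y)) = 8 + (2*y)*(4 + 2*y) = 8 + 2*y*(4 + 2*y))
v(V) = 4/3 - V (v(V) = 8*(1/6) + V*(-1) = 4/3 - V)
-181 + 426*v(K(1)) = -181 + 426*(4/3 - (8 + 4*1**2 + 8*1)) = -181 + 426*(4/3 - (8 + 4*1 + 8)) = -181 + 426*(4/3 - (8 + 4 + 8)) = -181 + 426*(4/3 - 1*20) = -181 + 426*(4/3 - 20) = -181 + 426*(-56/3) = -181 - 7952 = -8133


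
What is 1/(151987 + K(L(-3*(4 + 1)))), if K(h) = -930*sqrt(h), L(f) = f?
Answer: 151987/23113021669 + 930*I*sqrt(15)/23113021669 ≈ 6.5758e-6 + 1.5584e-7*I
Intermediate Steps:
1/(151987 + K(L(-3*(4 + 1)))) = 1/(151987 - 930*I*sqrt(3)*sqrt(4 + 1)) = 1/(151987 - 930*I*sqrt(15))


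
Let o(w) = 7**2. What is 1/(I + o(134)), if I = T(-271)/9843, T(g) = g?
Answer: 9843/482036 ≈ 0.020420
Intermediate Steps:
o(w) = 49
I = -271/9843 ≈ -0.027532
1/(I + o(134)) = 1/(-271/9843 + 49) = 1/(482036/9843) = 9843/482036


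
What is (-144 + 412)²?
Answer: 71824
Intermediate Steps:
(-144 + 412)² = 268² = 71824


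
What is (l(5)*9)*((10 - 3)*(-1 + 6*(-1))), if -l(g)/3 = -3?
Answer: -3969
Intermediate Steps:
l(g) = 9 (l(g) = -3*(-3) = 9)
(l(5)*9)*((10 - 3)*(-1 + 6*(-1))) = (9*9)*((10 - 3)*(-1 + 6*(-1))) = 81*(7*(-1 - 6)) = 81*(7*(-7)) = 81*(-49) = -3969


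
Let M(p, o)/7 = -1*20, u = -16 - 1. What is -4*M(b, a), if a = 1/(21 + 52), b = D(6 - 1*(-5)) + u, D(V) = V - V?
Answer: 560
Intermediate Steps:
D(V) = 0
u = -17
b = -17 (b = 0 - 17 = -17)
a = 1/73 ≈ 0.013699
M(p, o) = -140 (M(p, o) = 7*(-1*20) = 7*(-20) = -140)
-4*M(b, a) = -4*(-140) = 560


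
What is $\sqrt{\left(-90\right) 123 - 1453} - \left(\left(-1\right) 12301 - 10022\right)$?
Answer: $22323 + i \sqrt{12523} \approx 22323.0 + 111.91 i$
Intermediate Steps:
$\sqrt{\left(-90\right) 123 - 1453} - \left(\left(-1\right) 12301 - 10022\right) = \sqrt{-11070 - 1453} - \left(-12301 - 10022\right) = \sqrt{-12523} - -22323 = i \sqrt{12523} + 22323 = 22323 + i \sqrt{12523}$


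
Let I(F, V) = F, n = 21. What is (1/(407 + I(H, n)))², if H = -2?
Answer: 1/164025 ≈ 6.0966e-6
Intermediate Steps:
(1/(407 + I(H, n)))² = (1/(407 - 2))² = (1/405)² = 1/164025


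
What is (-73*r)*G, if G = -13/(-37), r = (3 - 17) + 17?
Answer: -2847/37 ≈ -76.946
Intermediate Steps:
r = 3 (r = -14 + 17 = 3)
G = 13/37 (G = -13*(-1/37) = 13/37 ≈ 0.35135)
(-73*r)*G = -73*3*(13/37) = -219*13/37 = -2847/37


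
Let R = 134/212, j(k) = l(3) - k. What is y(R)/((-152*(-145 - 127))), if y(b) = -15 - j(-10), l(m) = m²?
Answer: -1/1216 ≈ -0.00082237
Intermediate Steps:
j(k) = 9 - k (j(k) = 3² - k = 9 - k)
R = 67/106 (R = 134*(1/212) = 67/106 ≈ 0.63208)
y(b) = -34 (y(b) = -15 - (9 - 1*(-10)) = -15 - (9 + 10) = -15 - 1*19 = -15 - 19 = -34)
y(R)/((-152*(-145 - 127))) = -34*(-1/(152*(-145 - 127))) = -34/((-152*(-272))) = -34/41344 = -34*1/41344 = -1/1216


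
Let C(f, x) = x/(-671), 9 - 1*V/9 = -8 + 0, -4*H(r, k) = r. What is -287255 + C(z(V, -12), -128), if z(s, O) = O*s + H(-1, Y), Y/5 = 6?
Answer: -192747977/671 ≈ -2.8726e+5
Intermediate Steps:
Y = 30 (Y = 5*6 = 30)
H(r, k) = -r/4
V = 153 (V = 81 - 9*(-8 + 0) = 81 - 9*(-8) = 81 + 72 = 153)
z(s, O) = ¼ + O*s (z(s, O) = O*s - ¼*(-1) = O*s + ¼ = ¼ + O*s)
C(f, x) = -x/671 (C(f, x) = x*(-1/671) = -x/671)
-287255 + C(z(V, -12), -128) = -287255 - 1/671*(-128) = -287255 + 128/671 = -192747977/671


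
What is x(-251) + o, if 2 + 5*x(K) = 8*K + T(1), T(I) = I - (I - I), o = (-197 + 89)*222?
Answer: -121889/5 ≈ -24378.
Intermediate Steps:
o = -23976 (o = -108*222 = -23976)
T(I) = I (T(I) = I - 1*0 = I + 0 = I)
x(K) = -⅕ + 8*K/5 (x(K) = -⅖ + (8*K + 1)/5 = -⅖ + (1 + 8*K)/5 = -⅖ + (⅕ + 8*K/5) = -⅕ + 8*K/5)
x(-251) + o = (-⅕ + (8/5)*(-251)) - 23976 = (-⅕ - 2008/5) - 23976 = -2009/5 - 23976 = -121889/5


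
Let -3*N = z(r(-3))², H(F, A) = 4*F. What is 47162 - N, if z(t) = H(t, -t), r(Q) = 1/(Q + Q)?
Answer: 1273378/27 ≈ 47162.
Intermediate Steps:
r(Q) = 1/(2*Q)
z(t) = 4*t
N = -4/27 (N = -(4*((½)/(-3)))²/3 = -(4*((½)*(-⅓)))²/3 = -(4*(-⅙))²/3 = -(-⅔)²/3 = -⅓*4/9 = -4/27 ≈ -0.14815)
47162 - N = 47162 - 1*(-4/27) = 47162 + 4/27 = 1273378/27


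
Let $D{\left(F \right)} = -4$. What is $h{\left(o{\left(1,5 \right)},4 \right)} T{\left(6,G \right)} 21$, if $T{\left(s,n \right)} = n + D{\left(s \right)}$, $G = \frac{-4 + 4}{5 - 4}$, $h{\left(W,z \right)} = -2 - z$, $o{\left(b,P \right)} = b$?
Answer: $504$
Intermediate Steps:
$G = 0$ ($G = \frac{0}{1} = 0 \cdot 1 = 0$)
$T{\left(s,n \right)} = -4 + n$ ($T{\left(s,n \right)} = n - 4 = -4 + n$)
$h{\left(o{\left(1,5 \right)},4 \right)} T{\left(6,G \right)} 21 = \left(-2 - 4\right) \left(-4 + 0\right) 21 = \left(-2 - 4\right) \left(-4\right) 21 = \left(-6\right) \left(-4\right) 21 = 24 \cdot 21 = 504$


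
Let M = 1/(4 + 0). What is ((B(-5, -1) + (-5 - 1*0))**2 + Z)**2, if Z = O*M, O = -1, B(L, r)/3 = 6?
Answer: 455625/16 ≈ 28477.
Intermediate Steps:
B(L, r) = 18 (B(L, r) = 3*6 = 18)
M = 1/4 ≈ 0.25000
Z = -1/4 (Z = -1*1/4 = -1/4 ≈ -0.25000)
((B(-5, -1) + (-5 - 1*0))**2 + Z)**2 = ((18 + (-5 - 1*0))**2 - 1/4)**2 = ((18 + (-5 + 0))**2 - 1/4)**2 = ((18 - 5)**2 - 1/4)**2 = (13**2 - 1/4)**2 = (169 - 1/4)**2 = (675/4)**2 = 455625/16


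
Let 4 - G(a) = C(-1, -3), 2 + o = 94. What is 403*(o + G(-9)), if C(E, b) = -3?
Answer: 39897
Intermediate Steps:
o = 92 (o = -2 + 94 = 92)
G(a) = 7 (G(a) = 4 - 1*(-3) = 4 + 3 = 7)
403*(o + G(-9)) = 403*(92 + 7) = 403*99 = 39897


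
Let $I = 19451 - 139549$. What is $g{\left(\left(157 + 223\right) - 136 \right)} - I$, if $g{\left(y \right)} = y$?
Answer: $120342$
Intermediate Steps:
$I = -120098$ ($I = 19451 - 139549 = -120098$)
$g{\left(\left(157 + 223\right) - 136 \right)} - I = \left(\left(157 + 223\right) - 136\right) - -120098 = \left(380 - 136\right) + 120098 = 244 + 120098 = 120342$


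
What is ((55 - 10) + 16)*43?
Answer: 2623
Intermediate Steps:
((55 - 10) + 16)*43 = (45 + 16)*43 = 61*43 = 2623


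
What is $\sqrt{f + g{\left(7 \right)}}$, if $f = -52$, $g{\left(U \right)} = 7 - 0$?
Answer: $3 i \sqrt{5} \approx 6.7082 i$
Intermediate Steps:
$g{\left(U \right)} = 7$ ($g{\left(U \right)} = 7 + 0 = 7$)
$\sqrt{f + g{\left(7 \right)}} = \sqrt{-52 + 7} = \sqrt{-45} = 3 i \sqrt{5}$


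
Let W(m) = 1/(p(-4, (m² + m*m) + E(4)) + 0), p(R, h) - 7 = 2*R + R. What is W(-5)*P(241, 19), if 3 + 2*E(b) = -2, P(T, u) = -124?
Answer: 124/5 ≈ 24.800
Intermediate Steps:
E(b) = -5/2 (E(b) = -3/2 + (½)*(-2) = -3/2 - 1 = -5/2)
p(R, h) = 7 + 3*R (p(R, h) = 7 + (2*R + R) = 7 + 3*R)
W(m) = -⅕ (W(m) = 1/((7 + 3*(-4)) + 0) = 1/((7 - 12) + 0) = 1/(-5 + 0) = 1/(-5) = -⅕)
W(-5)*P(241, 19) = -⅕*(-124) = 124/5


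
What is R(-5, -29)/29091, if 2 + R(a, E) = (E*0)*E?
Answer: -2/29091 ≈ -6.8750e-5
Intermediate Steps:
R(a, E) = -2 (R(a, E) = -2 + (E*0)*E = -2 + 0*E = -2 + 0 = -2)
R(-5, -29)/29091 = -2/29091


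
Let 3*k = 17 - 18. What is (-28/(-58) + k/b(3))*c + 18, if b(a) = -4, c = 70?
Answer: 10027/174 ≈ 57.626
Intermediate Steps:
k = -⅓ (k = (17 - 18)/3 = (⅓)*(-1) = -⅓ ≈ -0.33333)
(-28/(-58) + k/b(3))*c + 18 = (-28/(-58) - ⅓/(-4))*70 + 18 = (-28*(-1/58) - ⅓*(-¼))*70 + 18 = (14/29 + 1/12)*70 + 18 = (197/348)*70 + 18 = 6895/174 + 18 = 10027/174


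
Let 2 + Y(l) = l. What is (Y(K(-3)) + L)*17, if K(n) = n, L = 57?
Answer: 884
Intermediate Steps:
Y(l) = -2 + l
(Y(K(-3)) + L)*17 = ((-2 - 3) + 57)*17 = (-5 + 57)*17 = 52*17 = 884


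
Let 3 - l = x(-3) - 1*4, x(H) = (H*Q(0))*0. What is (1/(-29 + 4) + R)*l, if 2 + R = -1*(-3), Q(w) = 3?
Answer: 168/25 ≈ 6.7200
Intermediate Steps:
R = 1 (R = -2 - 1*(-3) = -2 + 3 = 1)
x(H) = 0 (x(H) = (H*3)*0 = (3*H)*0 = 0)
l = 7 (l = 3 - (0 - 1*4) = 3 - (0 - 4) = 3 - 1*(-4) = 3 + 4 = 7)
(1/(-29 + 4) + R)*l = (1/(-29 + 4) + 1)*7 = (1/(-25) + 1)*7 = (-1/25 + 1)*7 = (24/25)*7 = 168/25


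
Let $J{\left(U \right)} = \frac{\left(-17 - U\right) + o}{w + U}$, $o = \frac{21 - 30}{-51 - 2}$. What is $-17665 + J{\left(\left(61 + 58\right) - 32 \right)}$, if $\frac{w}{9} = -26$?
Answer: $- \frac{137622512}{7791} \approx -17664.0$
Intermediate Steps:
$w = -234$ ($w = 9 \left(-26\right) = -234$)
$o = \frac{9}{53}$ ($o = - \frac{9}{-53} = \left(-9\right) \left(- \frac{1}{53}\right) = \frac{9}{53} \approx 0.16981$)
$J{\left(U \right)} = \frac{- \frac{892}{53} - U}{-234 + U}$ ($J{\left(U \right)} = \frac{\left(-17 - U\right) + \frac{9}{53}}{-234 + U} = \frac{- \frac{892}{53} - U}{-234 + U}$)
$-17665 + J{\left(\left(61 + 58\right) - 32 \right)} = -17665 + \frac{- \frac{892}{53} - \left(\left(61 + 58\right) - 32\right)}{-234 + \left(\left(61 + 58\right) - 32\right)} = -17665 + \frac{- \frac{892}{53} - \left(119 - 32\right)}{-234 + \left(119 - 32\right)} = -17665 + \frac{- \frac{892}{53} - 87}{-234 + 87} = -17665 + \frac{- \frac{892}{53} - 87}{-147} = -17665 - - \frac{5503}{7791} = -17665 + \frac{5503}{7791} = - \frac{137622512}{7791}$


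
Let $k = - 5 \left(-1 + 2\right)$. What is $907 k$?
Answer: $-4535$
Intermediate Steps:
$k = -5$ ($k = \left(-5\right) 1 = -5$)
$907 k = 907 \left(-5\right) = -4535$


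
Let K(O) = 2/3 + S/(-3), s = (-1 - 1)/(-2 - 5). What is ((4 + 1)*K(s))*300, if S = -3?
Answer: 2500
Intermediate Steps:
s = 2/7 (s = -2/(-7) = -2*(-⅐) = 2/7 ≈ 0.28571)
K(O) = 5/3 (K(O) = 2/3 - 3/(-3) = 2*(⅓) - 3*(-⅓) = ⅔ + 1 = 5/3)
((4 + 1)*K(s))*300 = ((4 + 1)*(5/3))*300 = (5*(5/3))*300 = (25/3)*300 = 2500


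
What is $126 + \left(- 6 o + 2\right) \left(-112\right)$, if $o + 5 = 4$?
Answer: $-770$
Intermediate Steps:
$o = -1$ ($o = -5 + 4 = -1$)
$126 + \left(- 6 o + 2\right) \left(-112\right) = 126 + \left(\left(-6\right) \left(-1\right) + 2\right) \left(-112\right) = 126 + \left(6 + 2\right) \left(-112\right) = 126 + 8 \left(-112\right) = 126 - 896 = -770$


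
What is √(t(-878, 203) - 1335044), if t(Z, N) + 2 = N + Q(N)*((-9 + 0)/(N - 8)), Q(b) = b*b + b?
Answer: I*√5647787015/65 ≈ 1156.2*I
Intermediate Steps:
Q(b) = b + b² (Q(b) = b² + b = b + b²)
t(Z, N) = -2 + N - 9*N*(1 + N)/(-8 + N) (t(Z, N) = -2 + (N + (N*(1 + N))*((-9 + 0)/(N - 8))) = -2 + (N + (N*(1 + N))*(-9/(-8 + N))) = -2 + (N - 9*N*(1 + N)/(-8 + N)) = -2 + N - 9*N*(1 + N)/(-8 + N))
√(t(-878, 203) - 1335044) = √((16 - 19*203 - 8*203²)/(-8 + 203) - 1335044) = √((16 - 3857 - 8*41209)/195 - 1335044) = √((16 - 3857 - 329672)/195 - 1335044) = √((1/195)*(-333513) - 1335044) = √(-111171/65 - 1335044) = √(-86889031/65) = I*√5647787015/65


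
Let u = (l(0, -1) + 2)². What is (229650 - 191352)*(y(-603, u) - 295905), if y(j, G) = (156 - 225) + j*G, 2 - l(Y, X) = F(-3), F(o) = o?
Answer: -12466803258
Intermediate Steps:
l(Y, X) = 5 (l(Y, X) = 2 - 1*(-3) = 2 + 3 = 5)
u = 49 (u = (5 + 2)² = 7² = 49)
y(j, G) = -69 + G*j
(229650 - 191352)*(y(-603, u) - 295905) = (229650 - 191352)*((-69 + 49*(-603)) - 295905) = 38298*((-69 - 29547) - 295905) = 38298*(-29616 - 295905) = 38298*(-325521) = -12466803258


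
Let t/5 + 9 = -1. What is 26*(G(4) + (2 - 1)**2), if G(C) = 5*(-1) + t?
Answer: -1404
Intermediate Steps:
t = -50 (t = -45 + 5*(-1) = -45 - 5 = -50)
G(C) = -55 (G(C) = 5*(-1) - 50 = -5 - 50 = -55)
26*(G(4) + (2 - 1)**2) = 26*(-55 + (2 - 1)**2) = 26*(-55 + 1**2) = 26*(-55 + 1) = 26*(-54) = -1404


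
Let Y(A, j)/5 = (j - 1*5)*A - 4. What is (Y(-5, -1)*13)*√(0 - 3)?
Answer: 1690*I*√3 ≈ 2927.2*I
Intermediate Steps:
Y(A, j) = -20 + 5*A*(-5 + j) (Y(A, j) = 5*((j - 1*5)*A - 4) = 5*((j - 5)*A - 4) = 5*((-5 + j)*A - 4) = 5*(A*(-5 + j) - 4) = 5*(-4 + A*(-5 + j)) = -20 + 5*A*(-5 + j))
(Y(-5, -1)*13)*√(0 - 3) = ((-20 - 25*(-5) + 5*(-5)*(-1))*13)*√(0 - 3) = ((-20 + 125 + 25)*13)*√(-3) = (130*13)*(I*√3) = 1690*(I*√3) = 1690*I*√3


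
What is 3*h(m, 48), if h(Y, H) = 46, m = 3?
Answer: 138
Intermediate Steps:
3*h(m, 48) = 3*46 = 138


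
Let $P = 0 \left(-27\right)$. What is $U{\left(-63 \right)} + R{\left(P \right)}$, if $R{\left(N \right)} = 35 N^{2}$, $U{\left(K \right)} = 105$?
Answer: $105$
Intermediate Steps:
$P = 0$
$U{\left(-63 \right)} + R{\left(P \right)} = 105 + 35 \cdot 0^{2} = 105 + 35 \cdot 0 = 105 + 0 = 105$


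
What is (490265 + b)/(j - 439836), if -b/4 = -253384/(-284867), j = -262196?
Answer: -432381753/619150928 ≈ -0.69835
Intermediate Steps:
b = -53344/14993 (b = -(-1013536)/(-284867) = -(-1013536)*(-1)/284867 = -4*13336/14993 = -53344/14993 ≈ -3.5579)
(490265 + b)/(j - 439836) = (490265 - 53344/14993)/(-262196 - 439836) = (7350489801/14993)/(-702032) = (7350489801/14993)*(-1/702032) = -432381753/619150928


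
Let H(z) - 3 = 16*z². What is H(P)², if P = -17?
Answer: 21409129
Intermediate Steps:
H(z) = 3 + 16*z²
H(P)² = (3 + 16*(-17)²)² = (3 + 16*289)² = (3 + 4624)² = 4627² = 21409129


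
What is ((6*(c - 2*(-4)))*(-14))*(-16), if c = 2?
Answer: 13440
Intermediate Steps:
((6*(c - 2*(-4)))*(-14))*(-16) = ((6*(2 - 2*(-4)))*(-14))*(-16) = ((6*(2 + 8))*(-14))*(-16) = ((6*10)*(-14))*(-16) = (60*(-14))*(-16) = -840*(-16) = 13440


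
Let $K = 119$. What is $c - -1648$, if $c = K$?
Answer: $1767$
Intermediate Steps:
$c = 119$
$c - -1648 = 119 - -1648 = 119 + 1648 = 1767$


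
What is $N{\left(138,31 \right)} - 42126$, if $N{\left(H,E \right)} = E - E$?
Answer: $-42126$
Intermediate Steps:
$N{\left(H,E \right)} = 0$
$N{\left(138,31 \right)} - 42126 = 0 - 42126 = -42126$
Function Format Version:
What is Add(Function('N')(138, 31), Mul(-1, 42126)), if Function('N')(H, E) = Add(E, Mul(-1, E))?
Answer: -42126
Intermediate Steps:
Function('N')(H, E) = 0
Add(Function('N')(138, 31), Mul(-1, 42126)) = Add(0, Mul(-1, 42126)) = Add(0, -42126) = -42126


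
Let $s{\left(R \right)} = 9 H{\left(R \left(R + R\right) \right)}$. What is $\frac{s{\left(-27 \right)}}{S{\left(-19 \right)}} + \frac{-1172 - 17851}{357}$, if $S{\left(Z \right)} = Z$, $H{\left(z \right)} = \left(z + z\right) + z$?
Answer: $- \frac{282649}{133} \approx -2125.2$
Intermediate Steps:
$H{\left(z \right)} = 3 z$ ($H{\left(z \right)} = 2 z + z = 3 z$)
$s{\left(R \right)} = 54 R^{2}$ ($s{\left(R \right)} = 9 \cdot 3 R \left(R + R\right) = 9 \cdot 3 R 2 R = 9 \cdot 3 \cdot 2 R^{2} = 9 \cdot 6 R^{2} = 54 R^{2}$)
$\frac{s{\left(-27 \right)}}{S{\left(-19 \right)}} + \frac{-1172 - 17851}{357} = \frac{54 \left(-27\right)^{2}}{-19} + \frac{-1172 - 17851}{357} = 54 \cdot 729 \left(- \frac{1}{19}\right) - \frac{373}{7} = 39366 \left(- \frac{1}{19}\right) - \frac{373}{7} = - \frac{39366}{19} - \frac{373}{7} = - \frac{282649}{133}$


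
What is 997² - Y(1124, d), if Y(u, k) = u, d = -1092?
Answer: 992885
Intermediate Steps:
997² - Y(1124, d) = 997² - 1*1124 = 994009 - 1124 = 992885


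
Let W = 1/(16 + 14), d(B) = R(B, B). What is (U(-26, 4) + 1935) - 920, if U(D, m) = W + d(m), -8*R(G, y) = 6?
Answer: 60857/60 ≈ 1014.3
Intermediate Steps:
R(G, y) = -3/4 (R(G, y) = -1/8*6 = -3/4)
d(B) = -3/4
W = 1/30 ≈ 0.033333
U(D, m) = -43/60 (U(D, m) = 1/30 - 3/4 = -43/60)
(U(-26, 4) + 1935) - 920 = (-43/60 + 1935) - 920 = 116057/60 - 920 = 60857/60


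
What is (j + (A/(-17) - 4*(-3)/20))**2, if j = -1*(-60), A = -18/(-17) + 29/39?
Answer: 11622221903044/3175886025 ≈ 3659.5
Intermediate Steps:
A = 1195/663 (A = -18*(-1/17) + 29*(1/39) = 18/17 + 29/39 = 1195/663 ≈ 1.8024)
j = 60
(j + (A/(-17) - 4*(-3)/20))**2 = (60 + ((1195/663)/(-17) - 4*(-3)/20))**2 = (60 + ((1195/663)*(-1/17) + 12*(1/20)))**2 = (60 + (-1195/11271 + 3/5))**2 = (60 + 27838/56355)**2 = (3409138/56355)**2 = 11622221903044/3175886025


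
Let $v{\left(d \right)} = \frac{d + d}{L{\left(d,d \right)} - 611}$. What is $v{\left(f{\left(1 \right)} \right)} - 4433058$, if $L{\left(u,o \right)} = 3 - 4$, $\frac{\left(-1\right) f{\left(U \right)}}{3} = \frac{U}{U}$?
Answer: $- \frac{452171915}{102} \approx -4.4331 \cdot 10^{6}$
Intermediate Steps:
$f{\left(U \right)} = -3$ ($f{\left(U \right)} = - 3 \frac{U}{U} = \left(-3\right) 1 = -3$)
$L{\left(u,o \right)} = -1$
$v{\left(d \right)} = - \frac{d}{306}$ ($v{\left(d \right)} = \frac{d + d}{-1 - 611} = \frac{2 d}{-612} = 2 d \left(- \frac{1}{612}\right) = - \frac{d}{306}$)
$v{\left(f{\left(1 \right)} \right)} - 4433058 = \left(- \frac{1}{306}\right) \left(-3\right) - 4433058 = \frac{1}{102} - 4433058 = - \frac{452171915}{102}$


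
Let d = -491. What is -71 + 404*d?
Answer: -198435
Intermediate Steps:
-71 + 404*d = -71 + 404*(-491) = -71 - 198364 = -198435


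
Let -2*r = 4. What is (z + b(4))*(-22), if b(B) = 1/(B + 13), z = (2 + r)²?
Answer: -22/17 ≈ -1.2941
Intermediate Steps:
r = -2 (r = -½*4 = -2)
z = 0 (z = (2 - 2)² = 0² = 0)
b(B) = 1/(13 + B)
(z + b(4))*(-22) = (0 + 1/(13 + 4))*(-22) = (0 + 1/17)*(-22) = (1/17)*(-22) = -22/17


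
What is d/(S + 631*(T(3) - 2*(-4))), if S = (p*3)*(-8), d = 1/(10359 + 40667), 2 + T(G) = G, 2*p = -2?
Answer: 1/291001278 ≈ 3.4364e-9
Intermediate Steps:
p = -1 (p = (½)*(-2) = -1)
T(G) = -2 + G
d = 1/51026 ≈ 1.9598e-5
S = 24 (S = -1*3*(-8) = -3*(-8) = 24)
d/(S + 631*(T(3) - 2*(-4))) = 1/(51026*(24 + 631*((-2 + 3) - 2*(-4)))) = 1/(51026*(24 + 631*(1 + 8))) = 1/(51026*(24 + 631*9)) = 1/(51026*(24 + 5679)) = (1/51026)/5703 = (1/51026)*(1/5703) = 1/291001278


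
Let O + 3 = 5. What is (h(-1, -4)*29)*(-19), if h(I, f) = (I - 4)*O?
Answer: 5510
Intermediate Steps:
O = 2 (O = -3 + 5 = 2)
h(I, f) = -8 + 2*I (h(I, f) = (I - 4)*2 = (-4 + I)*2 = -8 + 2*I)
(h(-1, -4)*29)*(-19) = ((-8 + 2*(-1))*29)*(-19) = ((-8 - 2)*29)*(-19) = -10*29*(-19) = -290*(-19) = 5510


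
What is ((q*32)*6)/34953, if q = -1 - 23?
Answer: -1536/11651 ≈ -0.13183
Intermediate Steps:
q = -24
((q*32)*6)/34953 = (-24*32*6)/34953 = -768*6*(1/34953) = -4608*1/34953 = -1536/11651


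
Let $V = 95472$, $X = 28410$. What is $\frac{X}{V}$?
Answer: $\frac{4735}{15912} \approx 0.29757$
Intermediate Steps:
$\frac{X}{V} = \frac{28410}{95472} = 28410 \cdot \frac{1}{95472} = \frac{4735}{15912}$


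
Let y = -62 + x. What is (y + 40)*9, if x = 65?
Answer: 387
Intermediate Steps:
y = 3 (y = -62 + 65 = 3)
(y + 40)*9 = (3 + 40)*9 = 43*9 = 387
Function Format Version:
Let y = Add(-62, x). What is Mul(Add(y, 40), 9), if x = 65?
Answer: 387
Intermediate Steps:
y = 3 (y = Add(-62, 65) = 3)
Mul(Add(y, 40), 9) = Mul(Add(3, 40), 9) = Mul(43, 9) = 387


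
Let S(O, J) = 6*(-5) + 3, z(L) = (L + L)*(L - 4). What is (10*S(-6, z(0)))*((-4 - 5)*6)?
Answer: 14580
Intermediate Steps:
z(L) = 2*L*(-4 + L) (z(L) = (2*L)*(-4 + L) = 2*L*(-4 + L))
S(O, J) = -27 (S(O, J) = -30 + 3 = -27)
(10*S(-6, z(0)))*((-4 - 5)*6) = (10*(-27))*((-4 - 5)*6) = -(-2430)*6 = -270*(-54) = 14580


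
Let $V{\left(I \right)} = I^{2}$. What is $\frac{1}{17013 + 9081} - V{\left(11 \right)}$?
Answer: $- \frac{3157373}{26094} \approx -121.0$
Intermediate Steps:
$\frac{1}{17013 + 9081} - V{\left(11 \right)} = \frac{1}{17013 + 9081} - 11^{2} = \frac{1}{26094} - 121 = - \frac{3157373}{26094}$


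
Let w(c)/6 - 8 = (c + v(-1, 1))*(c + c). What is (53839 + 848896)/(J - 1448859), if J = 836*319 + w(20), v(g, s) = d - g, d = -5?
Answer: -902735/1178287 ≈ -0.76614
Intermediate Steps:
v(g, s) = -5 - g
w(c) = 48 + 12*c*(-4 + c) (w(c) = 48 + 6*((c + (-5 - 1*(-1)))*(c + c)) = 48 + 6*((c + (-5 + 1))*(2*c)) = 48 + 6*((c - 4)*(2*c)) = 48 + 6*((-4 + c)*(2*c)) = 48 + 6*(2*c*(-4 + c)) = 48 + 12*c*(-4 + c))
J = 270572 (J = 836*319 + (48 - 48*20 + 12*20²) = 266684 + (48 - 960 + 12*400) = 266684 + (48 - 960 + 4800) = 266684 + 3888 = 270572)
(53839 + 848896)/(J - 1448859) = (53839 + 848896)/(270572 - 1448859) = 902735/(-1178287) = 902735*(-1/1178287) = -902735/1178287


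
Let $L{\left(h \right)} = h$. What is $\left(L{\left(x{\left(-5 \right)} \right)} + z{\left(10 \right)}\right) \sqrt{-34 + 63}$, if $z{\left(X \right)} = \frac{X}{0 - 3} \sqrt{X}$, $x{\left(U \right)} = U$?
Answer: $- 5 \sqrt{29} - \frac{10 \sqrt{290}}{3} \approx -83.69$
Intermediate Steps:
$z{\left(X \right)} = - \frac{X^{\frac{3}{2}}}{3}$ ($z{\left(X \right)} = \frac{X}{0 - 3} \sqrt{X} = \frac{X}{-3} \sqrt{X} = X \left(- \frac{1}{3}\right) \sqrt{X} = - \frac{X}{3} \sqrt{X} = - \frac{X^{\frac{3}{2}}}{3}$)
$\left(L{\left(x{\left(-5 \right)} \right)} + z{\left(10 \right)}\right) \sqrt{-34 + 63} = \left(-5 - \frac{10^{\frac{3}{2}}}{3}\right) \sqrt{-34 + 63} = \left(-5 - \frac{10 \sqrt{10}}{3}\right) \sqrt{29} = \sqrt{29} \left(-5 - \frac{10 \sqrt{10}}{3}\right)$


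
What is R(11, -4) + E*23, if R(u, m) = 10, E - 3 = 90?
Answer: 2149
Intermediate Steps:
E = 93 (E = 3 + 90 = 93)
R(11, -4) + E*23 = 10 + 93*23 = 10 + 2139 = 2149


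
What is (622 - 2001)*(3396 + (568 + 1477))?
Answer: -7503139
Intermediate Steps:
(622 - 2001)*(3396 + (568 + 1477)) = -1379*(3396 + 2045) = -1379*5441 = -7503139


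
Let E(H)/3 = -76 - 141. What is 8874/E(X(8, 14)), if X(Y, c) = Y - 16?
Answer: -2958/217 ≈ -13.631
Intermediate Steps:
X(Y, c) = -16 + Y
E(H) = -651 (E(H) = 3*(-76 - 141) = 3*(-217) = -651)
8874/E(X(8, 14)) = 8874/(-651) = 8874*(-1/651) = -2958/217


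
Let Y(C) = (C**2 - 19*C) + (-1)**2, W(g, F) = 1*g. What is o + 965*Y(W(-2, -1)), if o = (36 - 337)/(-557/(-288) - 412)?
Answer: 4900604693/118099 ≈ 41496.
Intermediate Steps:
W(g, F) = g
Y(C) = 1 + C**2 - 19*C (Y(C) = (C**2 - 19*C) + 1 = 1 + C**2 - 19*C)
o = 86688/118099 (o = -301/(-557*(-1/288) - 412) = -301/(557/288 - 412) = -301/(-118099/288) = -301*(-288/118099) = 86688/118099 ≈ 0.73403)
o + 965*Y(W(-2, -1)) = 86688/118099 + 965*(1 + (-2)**2 - 19*(-2)) = 86688/118099 + 965*(1 + 4 + 38) = 86688/118099 + 965*43 = 86688/118099 + 41495 = 4900604693/118099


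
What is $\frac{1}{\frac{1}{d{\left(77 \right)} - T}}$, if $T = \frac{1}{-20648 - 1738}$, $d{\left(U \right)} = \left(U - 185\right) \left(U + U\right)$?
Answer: $- \frac{372323951}{22386} \approx -16632.0$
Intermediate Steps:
$d{\left(U \right)} = 2 U \left(-185 + U\right)$ ($d{\left(U \right)} = \left(-185 + U\right) 2 U = 2 U \left(-185 + U\right)$)
$T = - \frac{1}{22386}$ ($T = \frac{1}{-22386} = - \frac{1}{22386} \approx -4.4671 \cdot 10^{-5}$)
$\frac{1}{\frac{1}{d{\left(77 \right)} - T}} = \frac{1}{\frac{1}{2 \cdot 77 \left(-185 + 77\right) - - \frac{1}{22386}}} = \frac{1}{\frac{1}{2 \cdot 77 \left(-108\right) + \frac{1}{22386}}} = \frac{1}{\frac{1}{-16632 + \frac{1}{22386}}} = \frac{1}{\frac{1}{- \frac{372323951}{22386}}} = \frac{1}{- \frac{22386}{372323951}} = - \frac{372323951}{22386}$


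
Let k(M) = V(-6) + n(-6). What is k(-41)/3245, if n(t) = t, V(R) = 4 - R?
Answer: 4/3245 ≈ 0.0012327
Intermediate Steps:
k(M) = 4 (k(M) = (4 - 1*(-6)) - 6 = (4 + 6) - 6 = 10 - 6 = 4)
k(-41)/3245 = 4/3245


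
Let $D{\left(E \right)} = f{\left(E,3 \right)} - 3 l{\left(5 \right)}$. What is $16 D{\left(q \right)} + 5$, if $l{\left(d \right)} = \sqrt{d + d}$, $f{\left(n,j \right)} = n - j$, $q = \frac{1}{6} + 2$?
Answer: $- \frac{25}{3} - 48 \sqrt{10} \approx -160.12$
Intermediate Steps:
$q = \frac{13}{6}$ ($q = \frac{1}{6} + 2 = \frac{13}{6} \approx 2.1667$)
$l{\left(d \right)} = \sqrt{2} \sqrt{d}$ ($l{\left(d \right)} = \sqrt{2 d} = \sqrt{2} \sqrt{d}$)
$D{\left(E \right)} = -3 + E - 3 \sqrt{10}$ ($D{\left(E \right)} = \left(E - 3\right) - 3 \sqrt{2} \sqrt{5} = \left(E - 3\right) - 3 \sqrt{10} = \left(-3 + E\right) - 3 \sqrt{10} = -3 + E - 3 \sqrt{10}$)
$16 D{\left(q \right)} + 5 = 16 \left(-3 + \frac{13}{6} - 3 \sqrt{10}\right) + 5 = 16 \left(- \frac{5}{6} - 3 \sqrt{10}\right) + 5 = \left(- \frac{40}{3} - 48 \sqrt{10}\right) + 5 = - \frac{25}{3} - 48 \sqrt{10}$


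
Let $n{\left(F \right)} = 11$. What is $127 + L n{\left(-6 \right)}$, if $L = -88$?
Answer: $-841$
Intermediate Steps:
$127 + L n{\left(-6 \right)} = 127 - 968 = -841$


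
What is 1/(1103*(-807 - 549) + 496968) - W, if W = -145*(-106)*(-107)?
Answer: 1642452032999/998700 ≈ 1.6446e+6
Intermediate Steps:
W = -1644590 (W = 15370*(-107) = -1644590)
1/(1103*(-807 - 549) + 496968) - W = 1/(1103*(-807 - 549) + 496968) - 1*(-1644590) = 1/(1103*(-1356) + 496968) + 1644590 = 1/(-1495668 + 496968) + 1644590 = 1/(-998700) + 1644590 = -1/998700 + 1644590 = 1642452032999/998700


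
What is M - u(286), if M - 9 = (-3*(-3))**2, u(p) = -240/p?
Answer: 12990/143 ≈ 90.839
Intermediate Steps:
M = 90 (M = 9 + (-3*(-3))**2 = 9 + 9**2 = 9 + 81 = 90)
M - u(286) = 90 - (-240)/286 = 90 - 1*(-120/143) = 90 + 120/143 = 12990/143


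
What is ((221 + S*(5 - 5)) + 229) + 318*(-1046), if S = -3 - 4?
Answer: -332178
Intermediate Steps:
S = -7
((221 + S*(5 - 5)) + 229) + 318*(-1046) = ((221 - 7*(5 - 5)) + 229) + 318*(-1046) = ((221 - 7*0) + 229) - 332628 = ((221 + 0) + 229) - 332628 = (221 + 229) - 332628 = 450 - 332628 = -332178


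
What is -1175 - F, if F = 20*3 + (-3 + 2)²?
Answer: -1236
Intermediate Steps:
F = 61 (F = 60 + (-1)² = 60 + 1 = 61)
-1175 - F = -1175 - 1*61 = -1175 - 61 = -1236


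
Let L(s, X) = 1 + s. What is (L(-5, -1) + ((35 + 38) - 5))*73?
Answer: 4672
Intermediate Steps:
(L(-5, -1) + ((35 + 38) - 5))*73 = ((1 - 5) + ((35 + 38) - 5))*73 = (-4 + (73 - 5))*73 = (-4 + 68)*73 = 64*73 = 4672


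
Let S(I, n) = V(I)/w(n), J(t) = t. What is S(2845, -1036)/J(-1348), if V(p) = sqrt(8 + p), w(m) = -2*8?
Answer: 3*sqrt(317)/21568 ≈ 0.0024765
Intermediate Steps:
w(m) = -16
S(I, n) = -sqrt(8 + I)/16 (S(I, n) = sqrt(8 + I)/(-16) = sqrt(8 + I)*(-1/16) = -sqrt(8 + I)/16)
S(2845, -1036)/J(-1348) = -sqrt(8 + 2845)/16/(-1348) = -3*sqrt(317)/16*(-1/1348) = 3*sqrt(317)/21568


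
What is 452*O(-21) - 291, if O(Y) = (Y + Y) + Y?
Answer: -28767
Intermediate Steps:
O(Y) = 3*Y (O(Y) = 2*Y + Y = 3*Y)
452*O(-21) - 291 = 452*(3*(-21)) - 291 = 452*(-63) - 291 = -28476 - 291 = -28767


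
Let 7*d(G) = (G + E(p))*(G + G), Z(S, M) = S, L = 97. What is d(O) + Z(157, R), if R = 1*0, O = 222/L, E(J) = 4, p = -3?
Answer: 10611331/65863 ≈ 161.11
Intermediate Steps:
O = 222/97 ≈ 2.2887
R = 0
d(G) = 2*G*(4 + G)/7 (d(G) = ((G + 4)*(G + G))/7 = ((4 + G)*(2*G))/7 = (2*G*(4 + G))/7 = 2*G*(4 + G)/7)
d(O) + Z(157, R) = (2/7)*(222/97)*(4 + 222/97) + 157 = (2/7)*(222/97)*(610/97) + 157 = 270840/65863 + 157 = 10611331/65863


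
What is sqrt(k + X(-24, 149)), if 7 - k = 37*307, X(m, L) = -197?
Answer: I*sqrt(11549) ≈ 107.47*I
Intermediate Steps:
k = -11352 (k = 7 - 37*307 = 7 - 1*11359 = 7 - 11359 = -11352)
sqrt(k + X(-24, 149)) = sqrt(-11352 - 197) = sqrt(-11549) = I*sqrt(11549)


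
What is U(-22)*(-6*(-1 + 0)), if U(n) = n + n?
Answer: -264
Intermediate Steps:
U(n) = 2*n
U(-22)*(-6*(-1 + 0)) = (2*(-22))*(-6*(-1 + 0)) = -(-264)*(-1) = -44*6 = -264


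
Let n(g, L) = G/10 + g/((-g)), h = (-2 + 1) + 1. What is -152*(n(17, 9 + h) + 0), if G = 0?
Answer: 152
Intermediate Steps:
h = 0 (h = -1 + 1 = 0)
n(g, L) = -1 (n(g, L) = 0/10 + g/((-g)) = 0*(1/10) + g*(-1/g) = 0 - 1 = -1)
-152*(n(17, 9 + h) + 0) = -152*(-1 + 0) = -152*(-1) = 152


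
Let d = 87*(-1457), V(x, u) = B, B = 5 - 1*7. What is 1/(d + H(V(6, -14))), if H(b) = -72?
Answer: -1/126831 ≈ -7.8845e-6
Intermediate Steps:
B = -2 (B = 5 - 7 = -2)
V(x, u) = -2
d = -126759
1/(d + H(V(6, -14))) = 1/(-126759 - 72) = 1/(-126831) = -1/126831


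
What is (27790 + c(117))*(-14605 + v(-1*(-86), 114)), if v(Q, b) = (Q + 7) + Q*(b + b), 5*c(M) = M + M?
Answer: 709281664/5 ≈ 1.4186e+8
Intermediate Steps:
c(M) = 2*M/5 (c(M) = (M + M)/5 = (2*M)/5 = 2*M/5)
v(Q, b) = 7 + Q + 2*Q*b (v(Q, b) = (7 + Q) + Q*(2*b) = (7 + Q) + 2*Q*b = 7 + Q + 2*Q*b)
(27790 + c(117))*(-14605 + v(-1*(-86), 114)) = (27790 + (⅖)*117)*(-14605 + (7 - 1*(-86) + 2*(-1*(-86))*114)) = (27790 + 234/5)*(-14605 + (7 + 86 + 2*86*114)) = 139184*(-14605 + (7 + 86 + 19608))/5 = 139184*(-14605 + 19701)/5 = (139184/5)*5096 = 709281664/5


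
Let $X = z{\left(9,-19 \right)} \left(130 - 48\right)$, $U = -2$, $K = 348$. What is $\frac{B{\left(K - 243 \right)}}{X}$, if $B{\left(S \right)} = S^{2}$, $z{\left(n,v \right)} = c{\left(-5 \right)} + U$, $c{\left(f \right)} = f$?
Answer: $- \frac{1575}{82} \approx -19.207$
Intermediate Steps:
$z{\left(n,v \right)} = -7$ ($z{\left(n,v \right)} = -5 - 2 = -7$)
$X = -574$ ($X = - 7 \left(130 - 48\right) = \left(-7\right) 82 = -574$)
$\frac{B{\left(K - 243 \right)}}{X} = \frac{\left(348 - 243\right)^{2}}{-574} = \left(348 - 243\right)^{2} \left(- \frac{1}{574}\right) = 105^{2} \left(- \frac{1}{574}\right) = 11025 \left(- \frac{1}{574}\right) = - \frac{1575}{82}$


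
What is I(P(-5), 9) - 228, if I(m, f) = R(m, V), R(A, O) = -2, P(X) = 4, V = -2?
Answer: -230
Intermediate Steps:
I(m, f) = -2
I(P(-5), 9) - 228 = -2 - 228 = -230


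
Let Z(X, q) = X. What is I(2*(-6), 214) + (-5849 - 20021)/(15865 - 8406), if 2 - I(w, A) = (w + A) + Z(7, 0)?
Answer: -1569883/7459 ≈ -210.47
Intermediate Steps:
I(w, A) = -5 - A - w (I(w, A) = 2 - ((w + A) + 7) = 2 - ((A + w) + 7) = 2 - (7 + A + w) = 2 + (-7 - A - w) = -5 - A - w)
I(2*(-6), 214) + (-5849 - 20021)/(15865 - 8406) = (-5 - 1*214 - 2*(-6)) + (-5849 - 20021)/(15865 - 8406) = (-5 - 214 - 1*(-12)) - 25870/7459 = (-5 - 214 + 12) - 25870*1/7459 = -207 - 25870/7459 = -1569883/7459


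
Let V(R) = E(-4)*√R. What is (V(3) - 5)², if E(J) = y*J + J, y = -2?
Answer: 73 - 40*√3 ≈ 3.7180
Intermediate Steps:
E(J) = -J (E(J) = -2*J + J = -J)
V(R) = 4*√R (V(R) = (-1*(-4))*√R = 4*√R)
(V(3) - 5)² = (4*√3 - 5)² = (-5 + 4*√3)²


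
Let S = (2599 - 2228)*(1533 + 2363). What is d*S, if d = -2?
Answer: -2890832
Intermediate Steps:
S = 1445416 (S = 371*3896 = 1445416)
d*S = -2*1445416 = -2890832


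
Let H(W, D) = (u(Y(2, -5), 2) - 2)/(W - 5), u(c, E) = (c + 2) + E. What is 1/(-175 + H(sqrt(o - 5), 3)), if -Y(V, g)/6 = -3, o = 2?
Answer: -50/8929 + I*sqrt(3)/44645 ≈ -0.0055997 + 3.8796e-5*I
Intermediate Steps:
Y(V, g) = 18 (Y(V, g) = -6*(-3) = 18)
u(c, E) = 2 + E + c (u(c, E) = (2 + c) + E = 2 + E + c)
H(W, D) = 20/(-5 + W) (H(W, D) = ((2 + 2 + 18) - 2)/(W - 5) = (22 - 2)/(-5 + W) = 20/(-5 + W))
1/(-175 + H(sqrt(o - 5), 3)) = 1/(-175 + 20/(-5 + sqrt(2 - 5))) = 1/(-175 + 20/(-5 + sqrt(-3))) = 1/(-175 + 20/(-5 + I*sqrt(3)))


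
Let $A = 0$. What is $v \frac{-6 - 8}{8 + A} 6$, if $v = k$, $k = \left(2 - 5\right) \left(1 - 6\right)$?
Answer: $- \frac{315}{2} \approx -157.5$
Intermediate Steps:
$k = 15$ ($k = \left(-3\right) \left(-5\right) = 15$)
$v = 15$
$v \frac{-6 - 8}{8 + A} 6 = 15 \frac{-6 - 8}{8 + 0} \cdot 6 = 15 \left(- \frac{14}{8}\right) 6 = 15 \left(\left(-14\right) \frac{1}{8}\right) 6 = 15 \left(- \frac{7}{4}\right) 6 = \left(- \frac{105}{4}\right) 6 = - \frac{315}{2}$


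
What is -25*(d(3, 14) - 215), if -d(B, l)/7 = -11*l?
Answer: -21575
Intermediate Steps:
d(B, l) = 77*l (d(B, l) = -(-77)*l = 77*l)
-25*(d(3, 14) - 215) = -25*(77*14 - 215) = -25*(1078 - 215) = -25*863 = -21575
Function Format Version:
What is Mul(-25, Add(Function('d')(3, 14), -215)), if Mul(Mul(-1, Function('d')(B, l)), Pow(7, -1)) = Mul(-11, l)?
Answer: -21575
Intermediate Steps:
Function('d')(B, l) = Mul(77, l) (Function('d')(B, l) = Mul(-7, Mul(-11, l)) = Mul(77, l))
Mul(-25, Add(Function('d')(3, 14), -215)) = Mul(-25, Add(Mul(77, 14), -215)) = Mul(-25, Add(1078, -215)) = Mul(-25, 863) = -21575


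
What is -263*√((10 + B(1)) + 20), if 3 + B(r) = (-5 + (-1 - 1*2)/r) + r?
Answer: -526*√5 ≈ -1176.2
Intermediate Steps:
B(r) = -8 + r - 3/r (B(r) = -3 + ((-5 + (-1 - 1*2)/r) + r) = -3 + ((-5 + (-1 - 2)/r) + r) = -3 + ((-5 - 3/r) + r) = -3 + (-5 + r - 3/r) = -8 + r - 3/r)
-263*√((10 + B(1)) + 20) = -263*√((10 + (-8 + 1 - 3/1)) + 20) = -263*√((10 + (-8 + 1 - 3*1)) + 20) = -263*√((10 + (-8 + 1 - 3)) + 20) = -263*√((10 - 10) + 20) = -263*√(0 + 20) = -526*√5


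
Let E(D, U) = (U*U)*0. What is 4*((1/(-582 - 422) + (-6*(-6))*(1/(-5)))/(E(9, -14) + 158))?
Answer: -36149/198290 ≈ -0.18230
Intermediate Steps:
E(D, U) = 0 (E(D, U) = U²*0 = 0)
4*((1/(-582 - 422) + (-6*(-6))*(1/(-5)))/(E(9, -14) + 158)) = 4*((1/(-582 - 422) + (-6*(-6))*(1/(-5)))/(0 + 158)) = 4*((1/(-1004) + 36*(1*(-⅕)))/158) = 4*((-1/1004 + 36*(-⅕))*(1/158)) = 4*((-1/1004 - 36/5)*(1/158)) = 4*(-36149/5020*1/158) = 4*(-36149/793160) = -36149/198290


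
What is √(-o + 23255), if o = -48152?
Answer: 101*√7 ≈ 267.22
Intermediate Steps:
√(-o + 23255) = √(-1*(-48152) + 23255) = √(48152 + 23255) = √71407 = 101*√7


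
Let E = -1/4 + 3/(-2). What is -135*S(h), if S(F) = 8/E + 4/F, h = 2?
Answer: 2430/7 ≈ 347.14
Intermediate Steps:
E = -7/4 (E = -1*¼ + 3*(-½) = -¼ - 3/2 = -7/4 ≈ -1.7500)
S(F) = -32/7 + 4/F (S(F) = 8/(-7/4) + 4/F = 8*(-4/7) + 4/F = -32/7 + 4/F)
-135*S(h) = -135*(-32/7 + 4/2) = -135*(-32/7 + 4*(½)) = -135*(-32/7 + 2) = -135*(-18/7) = 2430/7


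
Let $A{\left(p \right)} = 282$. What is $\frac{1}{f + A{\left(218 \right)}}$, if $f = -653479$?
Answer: $- \frac{1}{653197} \approx -1.5309 \cdot 10^{-6}$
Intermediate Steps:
$\frac{1}{f + A{\left(218 \right)}} = \frac{1}{-653479 + 282} = \frac{1}{-653197} = - \frac{1}{653197}$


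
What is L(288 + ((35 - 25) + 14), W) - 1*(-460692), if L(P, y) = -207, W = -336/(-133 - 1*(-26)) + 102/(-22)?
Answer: 460485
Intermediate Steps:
W = -1761/1177 (W = -336/(-133 + 26) + 102*(-1/22) = -336/(-107) - 51/11 = -336*(-1/107) - 51/11 = 336/107 - 51/11 = -1761/1177 ≈ -1.4962)
L(288 + ((35 - 25) + 14), W) - 1*(-460692) = -207 - 1*(-460692) = -207 + 460692 = 460485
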